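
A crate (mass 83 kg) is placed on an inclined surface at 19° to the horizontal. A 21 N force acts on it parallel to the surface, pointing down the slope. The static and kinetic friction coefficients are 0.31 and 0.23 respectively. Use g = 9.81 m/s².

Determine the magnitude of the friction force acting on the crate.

Perpendicular to the surface, N = m g cos θ = 83·9.81·cos 19° = 769.9 N.
Parallel to the incline, ΣF = 0 gives f = m g sin θ + P = 265.1 + 21 = 286.1 N (up-slope positive).
Maximum static friction available: μ_s N = 0.31 × 769.9 = 238.7 N.
Since |286.1| > 238.7 N, static friction cannot hold it; the crate slides down the incline and kinetic friction applies: f = μ_k N = 0.23 × 769.9 = 177 N.

f ≈ 177 N (up the incline)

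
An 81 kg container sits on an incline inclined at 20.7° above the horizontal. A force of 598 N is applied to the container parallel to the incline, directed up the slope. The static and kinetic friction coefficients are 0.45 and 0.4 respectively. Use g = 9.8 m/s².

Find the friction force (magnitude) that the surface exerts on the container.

Normal force: N = m g cos θ = 81 × 9.8 × cos 20.7° = 742.6 N.
Parallel to the incline, ΣF = 0 gives f = m g sin θ − P = 280.6 − 598 = -317.4 N (up-slope positive).
Static friction can supply at most μ_s N = 334.1 N.
Since |-317.4| ≤ 334.1 N, the container remains in static equilibrium and friction takes exactly the required value.

f ≈ 317 N (down the incline)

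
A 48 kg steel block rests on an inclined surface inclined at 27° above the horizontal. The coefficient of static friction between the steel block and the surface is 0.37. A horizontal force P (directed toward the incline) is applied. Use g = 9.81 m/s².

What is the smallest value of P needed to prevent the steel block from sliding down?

The steel block tends to slide down (tan θ > μ_s), so at the point of impending slip friction acts up-slope at its limit: f = μ_s N.
Perpendicular to the incline: N = m g cos θ + P sin θ.
Along the incline: P cos θ + μ_s N = m g sin θ, i.e. P cos θ + μ_s (m g cos θ + P sin θ) = m g sin θ.
Solving, P (cos θ + μ_s sin θ) = m g (sin θ − μ_s cos θ), so P = 471×0.1243/1.059 = 55.3 N.

P_min ≈ 55.3 N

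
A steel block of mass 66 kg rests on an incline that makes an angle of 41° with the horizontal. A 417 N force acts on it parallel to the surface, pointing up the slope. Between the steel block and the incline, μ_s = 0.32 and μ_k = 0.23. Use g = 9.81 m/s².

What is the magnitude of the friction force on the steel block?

f ≈ 7.77 N (up the incline)

Normal force: N = m g cos θ = 66 × 9.81 × cos 41° = 488.6 N.
For equilibrium along the incline the friction force must supply f = m g sin θ − P = 424.8 − 417 = 7.772 N (positive meaning up-slope).
The static-friction ceiling is μ_s N = 0.32 × 488.6 = 156.4 N.
Since |7.772| ≤ 156.4 N, the steel block remains in static equilibrium and friction takes exactly the required value.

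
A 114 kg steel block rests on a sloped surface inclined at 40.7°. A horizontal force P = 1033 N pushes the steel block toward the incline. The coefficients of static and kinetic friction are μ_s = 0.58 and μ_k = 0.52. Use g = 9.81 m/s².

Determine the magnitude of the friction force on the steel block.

The horizontal push has a component P sin θ into the surface, so N = m g cos θ + P sin θ = 847.9 + 673.6 = 1521 N.
Parallel to the incline: P cos θ − m g sin θ = 783.2 − 729.3 = 53.89 N; the friction needed to balance this is 53.89 N acting down the slope.
Maximum static friction: μ_s N = 0.58 × 1521 = 882.5 N.
|f_req| = 53.89 ≤ 882.5 N → the steel block is in equilibrium; friction equals the required value.

f ≈ 53.9 N (down the incline)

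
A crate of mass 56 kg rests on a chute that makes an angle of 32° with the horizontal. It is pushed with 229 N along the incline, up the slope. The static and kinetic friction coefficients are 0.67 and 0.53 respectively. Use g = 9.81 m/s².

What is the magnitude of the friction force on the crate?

Perpendicular to the surface, N = m g cos θ = 56·9.81·cos 32° = 465.9 N.
The friction needed for equilibrium is m g sin θ − P = 291.1 − 229 = 62.12 N, measured positive up-slope.
Maximum static friction available: μ_s N = 0.67 × 465.9 = 312.1 N.
Since |62.12| ≤ 312.1 N, no slip — friction simply equals what equilibrium demands.

f ≈ 62.1 N (up the incline)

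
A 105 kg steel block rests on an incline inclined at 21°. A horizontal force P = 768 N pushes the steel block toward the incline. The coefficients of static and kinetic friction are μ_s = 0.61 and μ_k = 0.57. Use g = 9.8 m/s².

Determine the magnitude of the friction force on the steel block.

Resolve perpendicular to the incline: N = m g cos θ + P sin θ = 105×9.8×cos 21° + 768×sin 21° = 1236 N.
Along the incline, the net driving force (taking up-slope positive) is P cos θ − m g sin θ = 717 − 368.8 = 348.2 N, so equilibrium requires friction f = -348.2 N (down-slope).
The limit of static friction is μ_s N = 753.9 N.
|f_req| = 348.2 ≤ 753.9 N → the steel block is in equilibrium; friction equals the required value.

f ≈ 348 N (down the incline)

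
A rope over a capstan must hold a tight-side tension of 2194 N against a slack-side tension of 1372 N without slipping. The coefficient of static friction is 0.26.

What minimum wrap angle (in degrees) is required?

β_min ≈ 103°

T₂/T₁ = e^{μβ} → β = ln(T₂/T₁)/μ.
β = ln(2194/1372)/0.26 = 0.4695/0.26 = 1.806 rad.
In degrees: β = 1.806 × 180/π = 103°.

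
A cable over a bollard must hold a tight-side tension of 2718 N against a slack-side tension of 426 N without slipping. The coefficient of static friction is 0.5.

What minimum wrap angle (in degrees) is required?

T₂/T₁ = e^{μβ} → β = ln(T₂/T₁)/μ.
β = ln(2718/426)/0.5 = 1.853/0.5 = 3.706 rad.
In degrees: β = 3.706 × 180/π = 212°.

β_min ≈ 212°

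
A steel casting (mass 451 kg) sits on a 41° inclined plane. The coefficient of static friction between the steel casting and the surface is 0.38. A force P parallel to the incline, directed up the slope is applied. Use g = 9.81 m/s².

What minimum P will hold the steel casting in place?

The steel casting tends to slide down (tan θ > μ_s), so at the point of impending slip friction acts up-slope at its limit: f = μ_s N.
P is parallel to the surface, so N = m g cos θ = 3340 N.
Along the incline: P + μ_s N = m g sin θ, so P = 2900 − 0.38×3340 = 1630 N.

P_min ≈ 1630 N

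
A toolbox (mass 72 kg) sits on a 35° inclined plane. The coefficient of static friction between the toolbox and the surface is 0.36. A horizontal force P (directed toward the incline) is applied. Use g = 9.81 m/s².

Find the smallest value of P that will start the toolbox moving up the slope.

At impending motion up the slope, friction acts down-slope at its limit: f = μ_s N.
Perpendicular to the incline: N = m g cos θ + P sin θ.
Along the incline: P cos θ = m g sin θ + μ_s N = m g sin θ + μ_s (m g cos θ + P sin θ).
Solving, P (cos θ − μ_s sin θ) = m g (sin θ + μ_s cos θ), so P = 72×9.81×(sin 35° + 0.36 cos 35°)/(cos 35° − 0.36 sin 35°) = 706×0.8685/0.6127 = 1000 N.

P ≈ 1000 N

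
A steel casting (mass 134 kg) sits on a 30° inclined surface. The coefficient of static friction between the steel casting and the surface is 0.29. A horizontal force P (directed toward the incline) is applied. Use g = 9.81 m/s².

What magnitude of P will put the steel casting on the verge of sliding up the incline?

P ≈ 1370 N

At impending motion up the slope, friction acts down-slope at its limit: f = μ_s N.
Perpendicular to the incline: N = m g cos θ + P sin θ.
Along the incline: P cos θ = m g sin θ + μ_s N = m g sin θ + μ_s (m g cos θ + P sin θ).
Solving, P (cos θ − μ_s sin θ) = m g (sin θ + μ_s cos θ), so P = 134×9.81×(sin 30° + 0.29 cos 30°)/(cos 30° − 0.29 sin 30°) = 1310×0.7511/0.721 = 1370 N.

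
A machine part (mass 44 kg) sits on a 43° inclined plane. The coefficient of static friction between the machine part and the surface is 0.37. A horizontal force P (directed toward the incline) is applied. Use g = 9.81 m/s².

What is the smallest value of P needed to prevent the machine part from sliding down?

P_min ≈ 181 N

The machine part tends to slide down (tan θ > μ_s), so at the point of impending slip friction acts up-slope at its limit: f = μ_s N.
Perpendicular to the incline: N = m g cos θ + P sin θ.
Along the incline: P cos θ + μ_s N = m g sin θ, i.e. P cos θ + μ_s (m g cos θ + P sin θ) = m g sin θ.
Solving, P (cos θ + μ_s sin θ) = m g (sin θ − μ_s cos θ), so P = 432×0.4114/0.9837 = 181 N.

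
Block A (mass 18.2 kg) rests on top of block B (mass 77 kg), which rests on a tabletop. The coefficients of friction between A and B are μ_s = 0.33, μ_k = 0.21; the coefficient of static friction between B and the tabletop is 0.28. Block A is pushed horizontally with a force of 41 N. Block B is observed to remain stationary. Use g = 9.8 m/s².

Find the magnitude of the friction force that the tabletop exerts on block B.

f ≈ 41 N

Between the blocks, N₁ = m_A g = 178.4 N.
Maximum static friction on A from B: μ_s N₁ = 0.33×178.4 = 58.86 N.
P = 41 N is within that limit, so A and B move together (both at rest); the A–B friction is simply f₁ = P = 41 N.
B experiences an equal 41 N forward from A (third law). B is in equilibrium, so the floor supplies f₂ = 41 N of static friction (limit μ_s(m_A+m_B)g = 261.2 N, not exceeded).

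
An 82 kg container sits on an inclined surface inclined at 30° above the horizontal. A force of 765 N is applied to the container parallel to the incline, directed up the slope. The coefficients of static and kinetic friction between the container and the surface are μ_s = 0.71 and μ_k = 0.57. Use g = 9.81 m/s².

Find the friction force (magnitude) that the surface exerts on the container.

Perpendicular to the surface, N = m g cos θ = 82·9.81·cos 30° = 696.6 N.
Parallel to the incline, ΣF = 0 gives f = m g sin θ − P = 402.2 − 765 = -362.8 N (up-slope positive).
Maximum static friction available: μ_s N = 0.71 × 696.6 = 494.6 N.
Since |-362.8| ≤ 494.6 N, the container remains in static equilibrium and friction takes exactly the required value.

f ≈ 363 N (down the incline)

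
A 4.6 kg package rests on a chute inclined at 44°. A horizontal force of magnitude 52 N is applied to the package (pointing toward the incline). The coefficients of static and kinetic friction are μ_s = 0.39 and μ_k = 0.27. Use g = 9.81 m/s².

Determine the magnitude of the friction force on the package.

f ≈ 6.06 N (down the incline)

Resolve perpendicular to the incline: N = m g cos θ + P sin θ = 4.6×9.81×cos 44° + 52×sin 44° = 68.58 N.
Parallel to the incline: P cos θ − m g sin θ = 37.41 − 31.35 = 6.059 N; the friction needed to balance this is 6.059 N acting down the slope.
The limit of static friction is μ_s N = 26.75 N.
Since 6.059 N is within the 26.75 N limit, the package stays put and friction is exactly 6.06 N.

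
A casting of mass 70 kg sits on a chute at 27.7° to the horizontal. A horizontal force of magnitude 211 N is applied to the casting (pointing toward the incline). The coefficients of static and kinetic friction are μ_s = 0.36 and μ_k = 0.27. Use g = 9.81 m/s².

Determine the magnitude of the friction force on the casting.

f ≈ 132 N (up the incline)

Normal direction: N = m g cos θ + P sin θ = 706.1 N.
Parallel to the incline: P cos θ − m g sin θ = 186.8 − 319.2 = -132.4 N; the friction needed to balance this is 132.4 N acting up the slope.
The limit of static friction is μ_s N = 254.2 N.
Since 132.4 N is within the 254.2 N limit, the casting stays put and friction is exactly 132 N.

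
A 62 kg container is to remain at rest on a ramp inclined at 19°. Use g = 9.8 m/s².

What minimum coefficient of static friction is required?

μ_s,min ≈ 0.344

At the slip threshold m g sin θ = μ_s m g cos θ, so μ_s,min = tan θ.
μ_s,min = tan 19° = 0.344.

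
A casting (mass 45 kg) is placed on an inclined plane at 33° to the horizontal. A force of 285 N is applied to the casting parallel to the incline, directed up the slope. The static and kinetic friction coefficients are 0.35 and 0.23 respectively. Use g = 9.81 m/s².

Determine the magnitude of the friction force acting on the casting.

The normal reaction is N = m g cos θ = 370.2 N.
For equilibrium along the incline the friction force must supply f = m g sin θ − P = 240.4 − 285 = -44.57 N (positive meaning up-slope).
Static friction can supply at most μ_s N = 129.6 N.
Since |-44.57| ≤ 129.6 N, static friction is sufficient; f equals the required value, not μ_s N.

f ≈ 44.6 N (down the incline)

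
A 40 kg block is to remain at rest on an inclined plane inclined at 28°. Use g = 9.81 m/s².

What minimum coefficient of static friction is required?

At the slip threshold m g sin θ = μ_s m g cos θ, so μ_s,min = tan θ.
μ_s,min = tan 28° = 0.532.

μ_s,min ≈ 0.532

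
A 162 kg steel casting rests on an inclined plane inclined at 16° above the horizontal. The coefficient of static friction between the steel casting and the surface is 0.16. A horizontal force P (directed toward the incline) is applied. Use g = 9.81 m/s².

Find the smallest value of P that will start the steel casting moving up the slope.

At impending motion up the slope, friction acts down-slope at its limit: f = μ_s N.
Perpendicular to the incline: N = m g cos θ + P sin θ.
Along the incline: P cos θ = m g sin θ + μ_s N = m g sin θ + μ_s (m g cos θ + P sin θ).
Solving, P (cos θ − μ_s sin θ) = m g (sin θ + μ_s cos θ), so P = 162×9.81×(sin 16° + 0.16 cos 16°)/(cos 16° − 0.16 sin 16°) = 1590×0.4294/0.9172 = 744 N.

P ≈ 744 N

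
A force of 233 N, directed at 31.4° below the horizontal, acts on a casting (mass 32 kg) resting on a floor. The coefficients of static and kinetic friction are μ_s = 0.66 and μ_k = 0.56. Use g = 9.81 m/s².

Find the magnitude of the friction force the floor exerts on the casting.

The vertical component of P adds to the normal force: N = m g + P sin α = 313.9 + 121.4 = 435.3 N.
The horizontal driving force is P cos α = 198.9 N, so equilibrium needs friction f = 198.9 N.
The static-friction limit is μ_s N = 287.3 N.
198.9 ≤ 287.3 N → static; friction equals the required 199 N.

f ≈ 199 N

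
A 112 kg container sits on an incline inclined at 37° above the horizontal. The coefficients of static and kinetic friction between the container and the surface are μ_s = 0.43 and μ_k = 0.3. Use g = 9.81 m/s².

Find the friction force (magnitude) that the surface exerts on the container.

f ≈ 263 N (up the incline)

The normal reaction is N = m g cos θ = 877.5 N.
Along the slope the weight component is m g sin θ = 661.2 N; friction must supply exactly this, acting up-slope.
Maximum static friction available: μ_s N = 0.43 × 877.5 = 377.3 N.
Since |661.2| > 377.3 N, static friction cannot hold it; the container slides down the incline and kinetic friction applies: f = μ_k N = 0.3 × 877.5 = 263 N.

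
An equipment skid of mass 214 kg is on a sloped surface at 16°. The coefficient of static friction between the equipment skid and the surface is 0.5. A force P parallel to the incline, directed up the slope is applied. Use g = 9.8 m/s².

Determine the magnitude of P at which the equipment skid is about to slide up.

At impending motion up the slope, friction acts down-slope at its limit: f = μ_s N.
P is parallel to the surface, so N = m g cos θ = 2020 N.
Along the incline: P = m g sin θ + μ_s N = 578 + 0.5×2020 = 1590 N.

P ≈ 1590 N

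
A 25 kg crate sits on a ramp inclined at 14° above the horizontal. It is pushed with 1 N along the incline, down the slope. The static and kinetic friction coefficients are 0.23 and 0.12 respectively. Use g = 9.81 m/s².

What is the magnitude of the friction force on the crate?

The normal reaction is N = m g cos θ = 238 N.
For equilibrium along the incline the friction force must supply f = m g sin θ + P = 59.33 + 1 = 60.33 N (positive meaning up-slope).
Maximum static friction available: μ_s N = 0.23 × 238 = 54.73 N.
|60.33| exceeds 54.73 N, so the crate slips down-slope; friction is kinetic, f = μ_k N = 0.12×238 = 28.6 N.

f ≈ 28.6 N (up the incline)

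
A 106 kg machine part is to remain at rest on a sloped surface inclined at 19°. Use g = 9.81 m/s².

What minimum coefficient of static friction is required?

At the slip threshold m g sin θ = μ_s m g cos θ, so μ_s,min = tan θ.
μ_s,min = tan 19° = 0.344.

μ_s,min ≈ 0.344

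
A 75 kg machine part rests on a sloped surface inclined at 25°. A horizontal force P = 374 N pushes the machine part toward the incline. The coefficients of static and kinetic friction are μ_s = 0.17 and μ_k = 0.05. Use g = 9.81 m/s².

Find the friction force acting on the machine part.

f ≈ 28 N (down the incline)

Normal direction: N = m g cos θ + P sin θ = 824.9 N.
Along the incline, the net driving force (taking up-slope positive) is P cos θ − m g sin θ = 339 − 310.9 = 28.02 N, so equilibrium requires friction f = -28.02 N (down-slope).
Maximum static friction: μ_s N = 0.17 × 824.9 = 140.2 N.
|f_req| = 28.02 ≤ 140.2 N → the machine part is in equilibrium; friction equals the required value.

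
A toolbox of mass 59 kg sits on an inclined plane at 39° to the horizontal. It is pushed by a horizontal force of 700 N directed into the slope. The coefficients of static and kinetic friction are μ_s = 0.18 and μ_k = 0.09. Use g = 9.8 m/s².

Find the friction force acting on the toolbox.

f ≈ 80.1 N (down the incline)

Normal direction: N = m g cos θ + P sin θ = 889.9 N.
Along the incline, the net driving force (taking up-slope positive) is P cos θ − m g sin θ = 544 − 363.9 = 180.1 N, so equilibrium requires friction f = -180.1 N (down-slope).
Maximum static friction: μ_s N = 0.18 × 889.9 = 160.2 N.
|f_req| = 180.1 > 160.2 N → the toolbox slides up the incline; f = μ_k N = 0.09 × 889.9 = 80.1 N.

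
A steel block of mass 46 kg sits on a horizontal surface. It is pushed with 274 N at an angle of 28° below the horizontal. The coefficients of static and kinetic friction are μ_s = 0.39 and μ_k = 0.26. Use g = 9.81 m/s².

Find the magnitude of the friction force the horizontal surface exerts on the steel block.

f ≈ 151 N

N = m g + P sin α = 451.3 + 274×sin 28° = 579.9 N.
The horizontal driving force is P cos α = 241.9 N, so equilibrium needs friction f = 241.9 N.
The static-friction limit is μ_s N = 226.2 N.
The required friction exceeds μ_s N, so the steel block moves and f = μ_k N = 151 N.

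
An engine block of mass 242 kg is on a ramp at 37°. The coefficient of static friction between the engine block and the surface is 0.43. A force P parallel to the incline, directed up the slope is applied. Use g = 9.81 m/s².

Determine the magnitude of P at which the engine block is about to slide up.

P ≈ 2240 N

At impending motion up the slope, friction acts down-slope at its limit: f = μ_s N.
P is parallel to the surface, so N = m g cos θ = 1900 N.
Along the incline: P = m g sin θ + μ_s N = 1430 + 0.43×1900 = 2240 N.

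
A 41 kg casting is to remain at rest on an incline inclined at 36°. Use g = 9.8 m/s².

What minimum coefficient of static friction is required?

μ_s,min ≈ 0.727

At the slip threshold m g sin θ = μ_s m g cos θ, so μ_s,min = tan θ.
μ_s,min = tan 36° = 0.727.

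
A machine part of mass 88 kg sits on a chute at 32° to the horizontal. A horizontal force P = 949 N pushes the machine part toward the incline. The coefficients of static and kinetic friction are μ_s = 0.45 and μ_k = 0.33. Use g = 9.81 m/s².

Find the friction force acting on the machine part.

f ≈ 347 N (down the incline)

The horizontal push has a component P sin θ into the surface, so N = m g cos θ + P sin θ = 732.1 + 502.9 = 1235 N.
Along the incline, the net driving force (taking up-slope positive) is P cos θ − m g sin θ = 804.8 − 457.5 = 347.3 N, so equilibrium requires friction f = -347.3 N (down-slope).
Maximum static friction: μ_s N = 0.45 × 1235 = 555.7 N.
|f_req| = 347.3 ≤ 555.7 N → the machine part is in equilibrium; friction equals the required value.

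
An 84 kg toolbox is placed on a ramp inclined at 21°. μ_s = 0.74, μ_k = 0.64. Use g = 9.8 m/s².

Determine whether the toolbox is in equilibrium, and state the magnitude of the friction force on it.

N = m g cos θ = 769 N.
Down-slope weight component: m g sin θ = 295 N.
μ_s N = 569 N.
295 ≤ 569 N, so it stays put; friction = 295 N.

f ≈ 295 N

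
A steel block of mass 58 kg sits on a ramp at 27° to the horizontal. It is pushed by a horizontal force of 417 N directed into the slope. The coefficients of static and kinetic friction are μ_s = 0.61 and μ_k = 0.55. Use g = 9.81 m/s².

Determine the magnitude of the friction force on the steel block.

f ≈ 113 N (down the incline)

The horizontal push has a component P sin θ into the surface, so N = m g cos θ + P sin θ = 507 + 189.3 = 696.3 N.
Along the incline, the net driving force (taking up-slope positive) is P cos θ − m g sin θ = 371.5 − 258.3 = 113.2 N, so equilibrium requires friction f = -113.2 N (down-slope).
Maximum static friction: μ_s N = 0.61 × 696.3 = 424.7 N.
|f_req| = 113.2 ≤ 424.7 N → the steel block is in equilibrium; friction equals the required value.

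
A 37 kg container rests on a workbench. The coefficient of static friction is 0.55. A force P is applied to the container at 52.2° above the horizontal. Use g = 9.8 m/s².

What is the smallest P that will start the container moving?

P ≈ 190 N

N = m g − P sin α (the pull lifts the container).
At impending slip, P cos α = μ_s N = μ_s (m g − P sin α).
Solving: P (cos α + μ_s sin α) = μ_s m g → P = 0.55×363/(cos 52.2° + 0.55 sin 52.2°) = 199/1.047 = 190 N.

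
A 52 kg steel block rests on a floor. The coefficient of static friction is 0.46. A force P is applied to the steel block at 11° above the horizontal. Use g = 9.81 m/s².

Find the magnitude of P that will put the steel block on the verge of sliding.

N = m g − P sin α (the pull lifts the steel block).
At impending slip, P cos α = μ_s N = μ_s (m g − P sin α).
Solving: P (cos α + μ_s sin α) = μ_s m g → P = 0.46×510/(cos 11° + 0.46 sin 11°) = 235/1.069 = 219 N.

P ≈ 219 N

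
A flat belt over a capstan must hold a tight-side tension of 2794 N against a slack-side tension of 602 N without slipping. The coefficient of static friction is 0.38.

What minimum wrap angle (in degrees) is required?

T₂/T₁ = e^{μβ} → β = ln(T₂/T₁)/μ.
β = ln(2794/602)/0.38 = 1.535/0.38 = 4.039 rad.
In degrees: β = 4.039 × 180/π = 231°.

β_min ≈ 231°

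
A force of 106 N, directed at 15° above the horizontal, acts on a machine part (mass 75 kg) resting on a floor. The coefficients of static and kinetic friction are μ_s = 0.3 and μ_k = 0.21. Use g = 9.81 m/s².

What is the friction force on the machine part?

N = m g − P sin α = 735.8 − 106×sin 15° = 708.3 N.
For equilibrium, f = P cos α = 106×cos 15° = 102.4 N.
μ_s N = 0.3 × 708.3 = 212.5 N.
Since 102.4 N does not exceed the limit, the machine part stays at rest and f = 102 N.

f ≈ 102 N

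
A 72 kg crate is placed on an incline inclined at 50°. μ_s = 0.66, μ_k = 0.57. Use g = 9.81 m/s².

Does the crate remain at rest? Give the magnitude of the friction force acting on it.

N = m g cos θ = 454 N.
Down-slope weight component: m g sin θ = 541 N.
μ_s N = 300 N.
541 > 300 N, so it slides; kinetic friction f = μ_k N = 0.57×454 = 259 N.

f ≈ 259 N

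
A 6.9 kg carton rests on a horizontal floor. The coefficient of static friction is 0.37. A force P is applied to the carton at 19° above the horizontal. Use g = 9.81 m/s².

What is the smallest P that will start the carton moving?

N = m g − P sin α (the pull lifts the carton).
At impending slip, P cos α = μ_s N = μ_s (m g − P sin α).
Solving: P (cos α + μ_s sin α) = μ_s m g → P = 0.37×67.7/(cos 19° + 0.37 sin 19°) = 25/1.066 = 23.5 N.

P ≈ 23.5 N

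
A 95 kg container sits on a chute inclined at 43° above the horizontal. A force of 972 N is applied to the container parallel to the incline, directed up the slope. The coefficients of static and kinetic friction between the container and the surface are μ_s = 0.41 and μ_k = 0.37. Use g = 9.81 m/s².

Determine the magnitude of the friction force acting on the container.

Normal force: N = m g cos θ = 95 × 9.81 × cos 43° = 681.6 N.
Parallel to the incline, ΣF = 0 gives f = m g sin θ − P = 635.6 − 972 = -336.4 N (up-slope positive).
Static friction can supply at most μ_s N = 279.4 N.
|-336.4| exceeds 279.4 N, so the container slips up-slope; friction is kinetic, f = μ_k N = 0.37×681.6 = 252 N.

f ≈ 252 N (down the incline)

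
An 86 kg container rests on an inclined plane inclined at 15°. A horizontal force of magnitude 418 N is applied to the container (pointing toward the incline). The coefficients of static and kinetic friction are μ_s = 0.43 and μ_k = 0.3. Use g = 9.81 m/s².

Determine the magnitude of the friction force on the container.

Resolve perpendicular to the incline: N = m g cos θ + P sin θ = 86×9.81×cos 15° + 418×sin 15° = 923.1 N.
Parallel to the incline: P cos θ − m g sin θ = 403.8 − 218.4 = 185.4 N; the friction needed to balance this is 185.4 N acting down the slope.
Maximum static friction: μ_s N = 0.43 × 923.1 = 396.9 N.
Since 185.4 N is within the 396.9 N limit, the container stays put and friction is exactly 185 N.

f ≈ 185 N (down the incline)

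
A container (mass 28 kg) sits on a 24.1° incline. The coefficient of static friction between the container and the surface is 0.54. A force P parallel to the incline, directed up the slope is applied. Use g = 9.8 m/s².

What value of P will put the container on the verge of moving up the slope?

P ≈ 247 N

At impending motion up the slope, friction acts down-slope at its limit: f = μ_s N.
P is parallel to the surface, so N = m g cos θ = 250 N.
Along the incline: P = m g sin θ + μ_s N = 112 + 0.54×250 = 247 N.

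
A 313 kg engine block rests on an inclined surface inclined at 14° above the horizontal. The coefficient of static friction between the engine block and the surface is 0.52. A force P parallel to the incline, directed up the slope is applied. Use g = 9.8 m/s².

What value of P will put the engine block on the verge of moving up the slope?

P ≈ 2290 N

At impending motion up the slope, friction acts down-slope at its limit: f = μ_s N.
P is parallel to the surface, so N = m g cos θ = 2980 N.
Along the incline: P = m g sin θ + μ_s N = 742 + 0.52×2980 = 2290 N.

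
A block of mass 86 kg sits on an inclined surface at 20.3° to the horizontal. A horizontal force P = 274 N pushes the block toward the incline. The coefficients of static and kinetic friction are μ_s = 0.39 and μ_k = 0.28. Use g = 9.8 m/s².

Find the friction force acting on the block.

f ≈ 35.4 N (up the incline)

Normal direction: N = m g cos θ + P sin θ = 885.5 N.
Along the incline, the net driving force (taking up-slope positive) is P cos θ − m g sin θ = 257 − 292.4 = -35.42 N, so equilibrium requires friction f = 35.42 N (up-slope).
Maximum static friction: μ_s N = 0.39 × 885.5 = 345.4 N.
|f_req| = 35.42 ≤ 345.4 N → the block is in equilibrium; friction equals the required value.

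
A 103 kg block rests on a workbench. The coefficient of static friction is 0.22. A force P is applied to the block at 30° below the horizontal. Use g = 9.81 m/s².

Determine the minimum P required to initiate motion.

P ≈ 294 N

N = m g + P sin α (the push presses the block into the workbench).
At impending slip, P cos α = μ_s N = μ_s (m g + P sin α).
Solving: P (cos α − μ_s sin α) = μ_s m g → P = 0.22×1010/(cos 30° − 0.22 sin 30°) = 222/0.756 = 294 N.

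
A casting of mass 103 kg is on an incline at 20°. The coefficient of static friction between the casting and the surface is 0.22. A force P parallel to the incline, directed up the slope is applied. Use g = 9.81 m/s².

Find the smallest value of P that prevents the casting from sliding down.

P_min ≈ 137 N

The casting tends to slide down (tan θ > μ_s), so at the point of impending slip friction acts up-slope at its limit: f = μ_s N.
P is parallel to the surface, so N = m g cos θ = 949 N.
Along the incline: P + μ_s N = m g sin θ, so P = 346 − 0.22×949 = 137 N.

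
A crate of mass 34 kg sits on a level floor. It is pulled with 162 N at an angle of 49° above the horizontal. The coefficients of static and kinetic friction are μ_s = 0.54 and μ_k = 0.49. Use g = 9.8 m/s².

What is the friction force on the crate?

f ≈ 106 N

The vertical component of P reduces the normal force: N = m g − P sin α = 333.2 − 122.3 = 210.9 N.
Horizontally, friction must balance P cos α = 106.3 N.
The static-friction limit is μ_s N = 113.9 N.
106.3 ≤ 113.9 N → static; friction equals the required 106 N.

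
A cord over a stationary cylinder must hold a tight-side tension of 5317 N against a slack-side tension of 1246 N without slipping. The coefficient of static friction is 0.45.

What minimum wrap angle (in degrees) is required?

T₂/T₁ = e^{μβ} → β = ln(T₂/T₁)/μ.
β = ln(5317/1246)/0.45 = 1.451/0.45 = 3.224 rad.
In degrees: β = 3.224 × 180/π = 185°.

β_min ≈ 185°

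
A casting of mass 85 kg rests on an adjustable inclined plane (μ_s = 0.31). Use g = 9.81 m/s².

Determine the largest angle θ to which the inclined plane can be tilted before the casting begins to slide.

At the slip threshold, m g sin θ = μ_s · m g cos θ, so tan θ = μ_s.
θ_max = arctan(0.31) = 17.2°.

θ_max ≈ 17.2°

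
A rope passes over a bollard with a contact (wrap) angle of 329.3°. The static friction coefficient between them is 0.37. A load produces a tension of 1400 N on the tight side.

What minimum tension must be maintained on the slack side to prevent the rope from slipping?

Capstan equation at impending slip: T_tight/T_slack = e^{μβ}.
β = 329.3° = 5.747 rad; e^{μβ} = e^{0.37×5.747} = 8.386.
T_slack = T_tight / e^{μβ} = 1400 / 8.386 = 167 N.

T_min ≈ 167 N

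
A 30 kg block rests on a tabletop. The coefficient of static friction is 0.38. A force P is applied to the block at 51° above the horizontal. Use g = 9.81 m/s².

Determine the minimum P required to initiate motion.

P ≈ 121 N

N = m g − P sin α (the pull lifts the block).
At impending slip, P cos α = μ_s N = μ_s (m g − P sin α).
Solving: P (cos α + μ_s sin α) = μ_s m g → P = 0.38×294/(cos 51° + 0.38 sin 51°) = 112/0.9246 = 121 N.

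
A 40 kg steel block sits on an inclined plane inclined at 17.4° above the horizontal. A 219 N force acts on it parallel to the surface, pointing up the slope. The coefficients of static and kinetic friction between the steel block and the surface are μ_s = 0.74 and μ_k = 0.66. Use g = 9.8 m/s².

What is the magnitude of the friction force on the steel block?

The normal reaction is N = m g cos θ = 374.1 N.
Parallel to the incline, ΣF = 0 gives f = m g sin θ − P = 117.2 − 219 = -101.8 N (up-slope positive).
The static-friction ceiling is μ_s N = 0.74 × 374.1 = 276.8 N.
Since |-101.8| ≤ 276.8 N, the steel block remains in static equilibrium and friction takes exactly the required value.

f ≈ 102 N (down the incline)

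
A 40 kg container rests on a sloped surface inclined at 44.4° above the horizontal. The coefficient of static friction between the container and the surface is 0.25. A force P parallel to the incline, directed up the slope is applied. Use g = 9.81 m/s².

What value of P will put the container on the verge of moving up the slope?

P ≈ 345 N

At impending motion up the slope, friction acts down-slope at its limit: f = μ_s N.
P is parallel to the surface, so N = m g cos θ = 280 N.
Along the incline: P = m g sin θ + μ_s N = 275 + 0.25×280 = 345 N.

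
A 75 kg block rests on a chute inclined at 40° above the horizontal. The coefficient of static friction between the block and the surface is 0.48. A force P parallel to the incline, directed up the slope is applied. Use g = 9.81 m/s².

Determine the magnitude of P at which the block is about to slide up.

At impending motion up the slope, friction acts down-slope at its limit: f = μ_s N.
P is parallel to the surface, so N = m g cos θ = 564 N.
Along the incline: P = m g sin θ + μ_s N = 473 + 0.48×564 = 743 N.

P ≈ 743 N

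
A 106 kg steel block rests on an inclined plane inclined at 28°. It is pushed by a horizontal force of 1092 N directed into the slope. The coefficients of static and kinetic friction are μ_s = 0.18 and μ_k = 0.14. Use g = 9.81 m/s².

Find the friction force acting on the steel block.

The horizontal push has a component P sin θ into the surface, so N = m g cos θ + P sin θ = 918.1 + 512.7 = 1431 N.
Parallel to the incline: P cos θ − m g sin θ = 964.2 − 488.2 = 476 N; the friction needed to balance this is 476 N acting down the slope.
Maximum static friction: μ_s N = 0.18 × 1431 = 257.5 N.
|f_req| = 476 > 257.5 N → the steel block slides up the incline; f = μ_k N = 0.14 × 1431 = 200 N.

f ≈ 200 N (down the incline)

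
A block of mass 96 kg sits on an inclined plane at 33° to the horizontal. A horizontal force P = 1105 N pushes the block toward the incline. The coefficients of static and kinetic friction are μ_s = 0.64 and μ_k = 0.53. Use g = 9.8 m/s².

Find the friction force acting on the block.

Resolve perpendicular to the incline: N = m g cos θ + P sin θ = 96×9.8×cos 33° + 1105×sin 33° = 1391 N.
Along the incline, the net driving force (taking up-slope positive) is P cos θ − m g sin θ = 926.7 − 512.4 = 414.3 N, so equilibrium requires friction f = -414.3 N (down-slope).
Maximum static friction: μ_s N = 0.64 × 1391 = 890.1 N.
Since 414.3 N is within the 890.1 N limit, the block stays put and friction is exactly 414 N.

f ≈ 414 N (down the incline)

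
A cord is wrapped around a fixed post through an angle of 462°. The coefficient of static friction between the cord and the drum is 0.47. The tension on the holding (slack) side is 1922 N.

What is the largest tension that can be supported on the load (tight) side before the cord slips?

At impending slip the capstan equation gives T₂/T₁ = e^{μβ} with β in radians.
β = 462° × π/180 = 8.063 rad.
e^{μβ} = e^{0.47×8.063} = 44.25.
T₂ = T₁ · e^{μβ} = 1922 × 44.25 = 85000 N.

T_max ≈ 85000 N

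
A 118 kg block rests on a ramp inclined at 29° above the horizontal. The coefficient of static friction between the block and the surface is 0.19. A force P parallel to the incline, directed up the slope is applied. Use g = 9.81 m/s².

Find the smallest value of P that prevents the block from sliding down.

P_min ≈ 369 N

The block tends to slide down (tan θ > μ_s), so at the point of impending slip friction acts up-slope at its limit: f = μ_s N.
P is parallel to the surface, so N = m g cos θ = 1010 N.
Along the incline: P + μ_s N = m g sin θ, so P = 561 − 0.19×1010 = 369 N.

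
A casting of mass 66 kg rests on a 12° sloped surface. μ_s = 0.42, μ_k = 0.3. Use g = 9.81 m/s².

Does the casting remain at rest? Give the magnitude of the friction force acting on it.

N = m g cos θ = 633 N.
Down-slope weight component: m g sin θ = 135 N.
μ_s N = 266 N.
135 ≤ 266 N, so it stays put; friction = 135 N.

f ≈ 135 N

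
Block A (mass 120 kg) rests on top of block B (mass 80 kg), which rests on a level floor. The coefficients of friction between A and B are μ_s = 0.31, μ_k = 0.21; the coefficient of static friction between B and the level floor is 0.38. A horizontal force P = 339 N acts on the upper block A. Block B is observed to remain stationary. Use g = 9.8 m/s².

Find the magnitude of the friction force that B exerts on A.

Between the blocks, N₁ = m_A g = 1176 N.
So the A–B interface can sustain at most μ_s N₁ = 364.6 N of static friction.
P = 339 N is within that limit, so A and B move together (both at rest); the A–B friction is simply f₁ = P = 339 N.
B experiences an equal 339 N forward from A (third law). B is in equilibrium, so the floor supplies f₂ = 339 N of static friction (limit μ_s(m_A+m_B)g = 744.8 N, not exceeded).

f ≈ 339 N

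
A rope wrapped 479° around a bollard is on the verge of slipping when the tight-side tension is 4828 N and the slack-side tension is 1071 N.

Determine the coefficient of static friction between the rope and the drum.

μ ≈ 0.18

T₂/T₁ = e^{μβ} → μ = ln(T₂/T₁)/β.
β = 479° = 8.36 rad.
μ = ln(4828/1071)/8.36 = ln(4.508)/8.36 = 0.18.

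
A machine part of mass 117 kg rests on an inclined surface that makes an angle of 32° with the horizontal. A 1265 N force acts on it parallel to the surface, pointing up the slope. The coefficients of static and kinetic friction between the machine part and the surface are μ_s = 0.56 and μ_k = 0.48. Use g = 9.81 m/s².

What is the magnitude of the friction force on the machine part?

The normal reaction is N = m g cos θ = 973.4 N.
For equilibrium along the incline the friction force must supply f = m g sin θ − P = 608.2 − 1265 = -656.8 N (positive meaning up-slope).
The static-friction ceiling is μ_s N = 0.56 × 973.4 = 545.1 N.
|-656.8| exceeds 545.1 N, so the machine part slips up-slope; friction is kinetic, f = μ_k N = 0.48×973.4 = 467 N.

f ≈ 467 N (down the incline)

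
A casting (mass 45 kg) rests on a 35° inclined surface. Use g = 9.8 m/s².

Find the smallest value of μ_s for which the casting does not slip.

μ_s,min ≈ 0.7

At the slip threshold m g sin θ = μ_s m g cos θ, so μ_s,min = tan θ.
μ_s,min = tan 35° = 0.7.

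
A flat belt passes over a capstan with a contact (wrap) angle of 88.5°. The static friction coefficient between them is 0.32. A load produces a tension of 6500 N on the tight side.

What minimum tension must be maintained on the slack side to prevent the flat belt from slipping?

T_min ≈ 3970 N

Capstan equation at impending slip: T_tight/T_slack = e^{μβ}.
β = 88.5° = 1.545 rad; e^{μβ} = e^{0.32×1.545} = 1.639.
T_slack = T_tight / e^{μβ} = 6500 / 1.639 = 3970 N.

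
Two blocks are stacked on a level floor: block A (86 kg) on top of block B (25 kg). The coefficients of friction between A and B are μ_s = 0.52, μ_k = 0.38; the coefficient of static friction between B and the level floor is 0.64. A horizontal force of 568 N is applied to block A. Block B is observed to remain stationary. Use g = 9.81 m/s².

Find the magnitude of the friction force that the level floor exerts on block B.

f ≈ 321 N

The normal force B exerts on A is simply A's weight, N₁ = 843.7 N.
Maximum static friction on A from B: μ_s N₁ = 0.52×843.7 = 438.7 N.
P = 568 N exceeds that limit, so A slips over B and the interface friction becomes kinetic: f₁ = μ_k N₁ = 0.38×843.7 = 321 N.
By Newton's third law B feels 321 N forward from A. With B stationary, the floor's static friction on B balances it: f₂ = 321 N (well within μ_s(m_A+m_B)g = 696.9 N).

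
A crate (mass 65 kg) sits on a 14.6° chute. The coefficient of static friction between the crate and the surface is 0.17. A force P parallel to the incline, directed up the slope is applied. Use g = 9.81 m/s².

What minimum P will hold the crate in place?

P_min ≈ 55.8 N

The crate tends to slide down (tan θ > μ_s), so at the point of impending slip friction acts up-slope at its limit: f = μ_s N.
P is parallel to the surface, so N = m g cos θ = 617 N.
Along the incline: P + μ_s N = m g sin θ, so P = 161 − 0.17×617 = 55.8 N.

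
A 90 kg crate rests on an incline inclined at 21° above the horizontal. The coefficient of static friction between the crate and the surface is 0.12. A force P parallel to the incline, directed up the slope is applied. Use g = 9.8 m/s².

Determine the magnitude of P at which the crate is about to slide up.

At impending motion up the slope, friction acts down-slope at its limit: f = μ_s N.
P is parallel to the surface, so N = m g cos θ = 823 N.
Along the incline: P = m g sin θ + μ_s N = 316 + 0.12×823 = 415 N.

P ≈ 415 N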